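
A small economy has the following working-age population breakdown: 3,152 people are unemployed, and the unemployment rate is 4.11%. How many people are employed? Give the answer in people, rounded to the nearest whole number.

Labor force = U / u = 3,152 / 0.0411 ≈ 76,691.
Employed = labor force − unemployed = 76,691 − 3,152 = 73,539.

About 73,539 are employed.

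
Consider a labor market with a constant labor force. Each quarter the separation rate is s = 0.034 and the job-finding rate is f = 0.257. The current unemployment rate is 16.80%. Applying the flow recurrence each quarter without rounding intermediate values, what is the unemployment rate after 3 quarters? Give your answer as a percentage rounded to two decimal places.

With a fixed labor force, u_{t+1} = u_t + s·(1−u_t) − f·u_t = u_t·(1−s−f) + s.
Here 1−s−f = 0.709 and s = 0.034.
u_1 = 0.168000 × 0.709 + 0.034 = 0.153112.
u_2 = 0.153112 × 0.709 + 0.034 = 0.142556.
u_3 = 0.142556 × 0.709 + 0.034 = 0.135072.

Unemployment rate after three quarters ≈ 13.51%.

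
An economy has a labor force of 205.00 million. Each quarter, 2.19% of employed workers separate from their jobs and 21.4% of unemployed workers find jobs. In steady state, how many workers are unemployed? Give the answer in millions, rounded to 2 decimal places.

About 19.03 million are unemployed in steady state.

Steady-state unemployment rate u* = s/(s+f) = 2.19/(2.19+21.4) = 0.092836.
Unemployed = u* × labor force = 0.092836 × 205.00 ≈ 19.03 million.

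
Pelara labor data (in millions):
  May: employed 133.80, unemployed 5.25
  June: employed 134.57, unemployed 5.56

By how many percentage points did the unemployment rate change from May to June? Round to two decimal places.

May: labor force = 133.80 + 5.25 = 139.05; u = 5.25/139.05 = 3.78%.
June: labor force = 134.57 + 5.56 = 140.13; u = 5.56/140.13 = 3.97%.
Change = 3.97% − 3.78% = +0.19 pp.

The unemployment rate changed by +0.19 percentage points.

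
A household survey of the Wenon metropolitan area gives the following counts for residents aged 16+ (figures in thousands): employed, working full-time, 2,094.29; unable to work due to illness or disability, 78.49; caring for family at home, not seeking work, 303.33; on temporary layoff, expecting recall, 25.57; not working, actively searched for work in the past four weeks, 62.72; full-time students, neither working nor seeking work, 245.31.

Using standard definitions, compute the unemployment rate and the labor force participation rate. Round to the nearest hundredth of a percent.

Employed = 2,094.29 thousand.
Unemployed = 25.57 + 62.72 = 88.29 thousand (jobless and actively searching, or on temporary layoff).
Labor force = 2,094.29 + 88.29 = 2,182.58 thousand.
Not in labor force = 78.49 + 303.33 + 245.31 = 627.13 thousand (those not working and not actively searching are outside the labor force).
Civilian working-age population = 2,182.58 + 627.13 = 2,809.71 thousand.
Unemployment rate = 88.29 / 2,182.58 = 4.05%.
Labor force participation rate = 2,182.58 / 2,809.71 = 77.68%.

Unemployment rate ≈ 4.05%; labor force participation rate ≈ 77.68%.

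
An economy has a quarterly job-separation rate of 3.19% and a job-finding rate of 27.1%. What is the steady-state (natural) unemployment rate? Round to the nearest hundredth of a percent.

Steady-state unemployment rate ≈ 10.53%.

At steady state the flows balance: s·E = f·U, so U/(E+U) = s/(s+f).
u* = 3.19 / (3.19 + 27.1) = 3.19 / 30.29 = 10.53%.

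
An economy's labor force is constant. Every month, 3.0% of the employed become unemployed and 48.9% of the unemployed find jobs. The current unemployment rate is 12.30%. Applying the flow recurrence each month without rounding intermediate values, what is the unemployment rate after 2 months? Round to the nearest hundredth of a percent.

With a fixed labor force, u_{t+1} = u_t + s·(1−u_t) − f·u_t = u_t·(1−s−f) + s.
Here 1−s−f = 0.481 and s = 0.030.
u_1 = 0.123000 × 0.481 + 0.030 = 0.089163.
u_2 = 0.089163 × 0.481 + 0.030 = 0.072887.

Unemployment rate after two months ≈ 7.29%.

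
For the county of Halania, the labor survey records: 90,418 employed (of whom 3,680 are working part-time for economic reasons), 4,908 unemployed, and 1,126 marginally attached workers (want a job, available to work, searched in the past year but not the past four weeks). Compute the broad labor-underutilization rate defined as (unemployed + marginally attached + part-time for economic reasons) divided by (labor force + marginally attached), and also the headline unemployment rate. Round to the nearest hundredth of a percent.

Labor force = 90,418 + 4,908 = 95,326.
Numerator = 4,908 + 1,126 + 3,680 = 9,714.
Denominator = 95,326 + 1,126 = 96,452.
Broad rate = 9,714 / 96,452 = 10.07%.
Headline unemployment rate = 4,908 / 95,326 = 5.15%.

Broad underutilization rate ≈ 10.07%; headline unemployment rate ≈ 5.15%.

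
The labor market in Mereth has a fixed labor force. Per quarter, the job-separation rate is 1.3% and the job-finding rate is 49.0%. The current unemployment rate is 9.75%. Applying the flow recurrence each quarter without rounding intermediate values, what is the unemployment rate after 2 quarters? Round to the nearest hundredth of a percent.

Unemployment rate after two quarters ≈ 4.35%.

With a fixed labor force, u_{t+1} = u_t + s·(1−u_t) − f·u_t = u_t·(1−s−f) + s.
Here 1−s−f = 0.497 and s = 0.013.
u_1 = 0.097500 × 0.497 + 0.013 = 0.061457.
u_2 = 0.061457 × 0.497 + 0.013 = 0.043544.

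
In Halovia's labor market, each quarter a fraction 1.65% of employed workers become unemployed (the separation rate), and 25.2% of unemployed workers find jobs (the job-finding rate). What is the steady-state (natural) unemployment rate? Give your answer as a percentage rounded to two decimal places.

Steady-state unemployment rate ≈ 6.15%.

At steady state the flows balance: s·E = f·U, so U/(E+U) = s/(s+f).
u* = 1.65 / (1.65 + 25.2) = 1.65 / 26.85 = 6.15%.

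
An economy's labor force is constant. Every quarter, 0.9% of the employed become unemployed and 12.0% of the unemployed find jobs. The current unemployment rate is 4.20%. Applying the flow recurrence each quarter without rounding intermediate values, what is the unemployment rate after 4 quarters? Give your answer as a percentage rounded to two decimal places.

With a fixed labor force, u_{t+1} = u_t + s·(1−u_t) − f·u_t = u_t·(1−s−f) + s.
Here 1−s−f = 0.871 and s = 0.009.
u_1 = 0.042000 × 0.871 + 0.009 = 0.045582.
u_2 = 0.045582 × 0.871 + 0.009 = 0.048702.
u_3 = 0.048702 × 0.871 + 0.009 = 0.051419.
u_4 = 0.051419 × 0.871 + 0.009 = 0.053786.

Unemployment rate after four quarters ≈ 5.38%.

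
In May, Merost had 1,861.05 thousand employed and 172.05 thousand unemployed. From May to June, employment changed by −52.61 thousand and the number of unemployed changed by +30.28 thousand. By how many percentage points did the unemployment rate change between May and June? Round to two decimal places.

May: labor force = 1,861.05 + 172.05 = 2,033.10; u = 172.05/2,033.10 = 8.46%.
June: labor force = 1,808.44 + 202.33 = 2,010.77; u = 202.33/2,010.77 = 10.06%.
Change = 10.06% − 8.46% = +1.60 pp.

The unemployment rate changed by +1.60 percentage points.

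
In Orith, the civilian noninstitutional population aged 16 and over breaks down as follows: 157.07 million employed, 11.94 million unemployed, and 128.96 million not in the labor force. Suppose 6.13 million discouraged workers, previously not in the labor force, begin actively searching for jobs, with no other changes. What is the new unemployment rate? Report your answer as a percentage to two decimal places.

New unemployment rate ≈ 10.32%.

Initially, labor force = 157.07 + 11.94 = 169.01 million, so u = 11.94/169.01 = 7.06%.
After the change, unemployed and labor force both rise by 6.13 → E = 157.07, U = 18.07, labor force = 175.14 million.
New unemployment rate = 18.07 / 175.14 = 10.32%.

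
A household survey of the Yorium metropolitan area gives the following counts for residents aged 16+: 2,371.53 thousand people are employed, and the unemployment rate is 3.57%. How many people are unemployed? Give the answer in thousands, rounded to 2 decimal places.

Let U be the number unemployed. The labor force is E + U, and U/(E+U) = 0.0357.
So U = 0.0357 × 2,371.53 / (1 − 0.0357) = 84.6636 / 0.9643 ≈ 87.80 thousand.

About 87.80 thousand are unemployed.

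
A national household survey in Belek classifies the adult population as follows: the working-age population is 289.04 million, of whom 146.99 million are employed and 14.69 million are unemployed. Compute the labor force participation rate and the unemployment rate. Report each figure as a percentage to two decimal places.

Labor force = employed + unemployed = 146.99 + 14.69 = 161.68 million.
Unemployment rate = 14.69 / 161.68 = 9.09%.
Labor force participation rate = 161.68 / 289.04 = 55.94%.

Labor force participation rate ≈ 55.94%; unemployment rate ≈ 9.09%.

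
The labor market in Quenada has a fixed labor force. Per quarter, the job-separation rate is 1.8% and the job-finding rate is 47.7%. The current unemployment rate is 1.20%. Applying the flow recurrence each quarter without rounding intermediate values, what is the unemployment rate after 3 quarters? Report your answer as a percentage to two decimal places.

Unemployment rate after three quarters ≈ 3.32%.

With a fixed labor force, u_{t+1} = u_t + s·(1−u_t) − f·u_t = u_t·(1−s−f) + s.
Here 1−s−f = 0.505 and s = 0.018.
u_1 = 0.012000 × 0.505 + 0.018 = 0.024060.
u_2 = 0.024060 × 0.505 + 0.018 = 0.030150.
u_3 = 0.030150 × 0.505 + 0.018 = 0.033226.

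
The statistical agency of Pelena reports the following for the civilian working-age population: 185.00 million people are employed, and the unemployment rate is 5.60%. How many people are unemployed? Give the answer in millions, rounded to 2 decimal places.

About 10.97 million are unemployed.

Let U be the number unemployed. The labor force is E + U, and U/(E+U) = 0.0560.
So U = 0.0560 × 185.00 / (1 − 0.0560) = 10.3600 / 0.9440 ≈ 10.97 million.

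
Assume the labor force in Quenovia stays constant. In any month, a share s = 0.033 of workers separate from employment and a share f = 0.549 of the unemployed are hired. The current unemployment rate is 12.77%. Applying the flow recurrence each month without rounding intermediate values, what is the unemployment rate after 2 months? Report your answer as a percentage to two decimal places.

With a fixed labor force, u_{t+1} = u_t + s·(1−u_t) − f·u_t = u_t·(1−s−f) + s.
Here 1−s−f = 0.418 and s = 0.033.
u_1 = 0.127700 × 0.418 + 0.033 = 0.086379.
u_2 = 0.086379 × 0.418 + 0.033 = 0.069106.

Unemployment rate after two months ≈ 6.91%.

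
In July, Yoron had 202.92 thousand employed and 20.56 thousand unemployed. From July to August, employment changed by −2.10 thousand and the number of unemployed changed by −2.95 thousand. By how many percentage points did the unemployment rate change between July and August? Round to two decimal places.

July: labor force = 202.92 + 20.56 = 223.48; u = 20.56/223.48 = 9.20%.
August: labor force = 200.82 + 17.61 = 218.43; u = 17.61/218.43 = 8.06%.
Change = 8.06% − 9.20% = −1.14 pp.

The unemployment rate changed by −1.14 percentage points.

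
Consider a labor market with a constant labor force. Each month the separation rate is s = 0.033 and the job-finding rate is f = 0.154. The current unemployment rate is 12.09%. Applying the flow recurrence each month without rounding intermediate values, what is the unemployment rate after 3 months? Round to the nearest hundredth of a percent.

Unemployment rate after three months ≈ 14.66%.

With a fixed labor force, u_{t+1} = u_t + s·(1−u_t) − f·u_t = u_t·(1−s−f) + s.
Here 1−s−f = 0.813 and s = 0.033.
u_1 = 0.120900 × 0.813 + 0.033 = 0.131292.
u_2 = 0.131292 × 0.813 + 0.033 = 0.139740.
u_3 = 0.139740 × 0.813 + 0.033 = 0.146609.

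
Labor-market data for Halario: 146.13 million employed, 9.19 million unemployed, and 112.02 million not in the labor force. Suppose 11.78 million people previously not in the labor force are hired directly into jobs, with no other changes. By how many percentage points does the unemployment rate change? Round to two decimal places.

The unemployment rate changes by −0.42 percentage points.

Initially, labor force = 146.13 + 9.19 = 155.32 million, so u = 9.19/155.32 = 5.92%.
After the change, employed and labor force both rise by 11.78; unemployed unchanged → E = 157.91, U = 9.19, labor force = 167.10 million.
New unemployment rate = 9.19 / 167.10 = 5.50%.
Change = 5.50% − 5.92% = −0.42 percentage points.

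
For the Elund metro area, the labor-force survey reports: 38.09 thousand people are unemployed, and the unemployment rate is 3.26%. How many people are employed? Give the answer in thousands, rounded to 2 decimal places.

About 1,130.31 thousand are employed.

Labor force = U / u = 38.09 / 0.0326 ≈ 1,168.40 thousand.
Employed = labor force − unemployed = 1,168.40 − 38.09 = 1,130.31 thousand.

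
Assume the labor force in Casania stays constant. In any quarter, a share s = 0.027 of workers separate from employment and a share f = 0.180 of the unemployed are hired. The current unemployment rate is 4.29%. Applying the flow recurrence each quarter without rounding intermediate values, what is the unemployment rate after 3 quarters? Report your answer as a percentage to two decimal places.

With a fixed labor force, u_{t+1} = u_t + s·(1−u_t) − f·u_t = u_t·(1−s−f) + s.
Here 1−s−f = 0.793 and s = 0.027.
u_1 = 0.042900 × 0.793 + 0.027 = 0.061020.
u_2 = 0.061020 × 0.793 + 0.027 = 0.075389.
u_3 = 0.075389 × 0.793 + 0.027 = 0.086783.

Unemployment rate after three quarters ≈ 8.68%.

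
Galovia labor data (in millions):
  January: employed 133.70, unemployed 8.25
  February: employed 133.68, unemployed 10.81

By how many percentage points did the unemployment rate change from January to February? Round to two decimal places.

The unemployment rate changed by +1.67 percentage points.

January: labor force = 133.70 + 8.25 = 141.95; u = 8.25/141.95 = 5.81%.
February: labor force = 133.68 + 10.81 = 144.49; u = 10.81/144.49 = 7.48%.
Change = 7.48% − 5.81% = +1.67 pp.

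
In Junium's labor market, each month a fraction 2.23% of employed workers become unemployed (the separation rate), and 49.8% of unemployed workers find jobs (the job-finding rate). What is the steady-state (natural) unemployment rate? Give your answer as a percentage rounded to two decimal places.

At steady state the flows balance: s·E = f·U, so U/(E+U) = s/(s+f).
u* = 2.23 / (2.23 + 49.8) = 2.23 / 52.03 = 4.29%.

Steady-state unemployment rate ≈ 4.29%.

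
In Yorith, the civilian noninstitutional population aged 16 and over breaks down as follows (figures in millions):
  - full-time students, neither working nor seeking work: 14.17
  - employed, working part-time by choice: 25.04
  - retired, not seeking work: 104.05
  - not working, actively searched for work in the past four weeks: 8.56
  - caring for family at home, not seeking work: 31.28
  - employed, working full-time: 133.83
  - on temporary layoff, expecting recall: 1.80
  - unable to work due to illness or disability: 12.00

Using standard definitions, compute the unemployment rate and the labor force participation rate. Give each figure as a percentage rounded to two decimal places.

Unemployment rate ≈ 6.12%; labor force participation rate ≈ 51.17%.

Employed = 25.04 + 133.83 = 158.87 million.
Unemployed = 8.56 + 1.80 = 10.36 million (jobless and actively searching, or on temporary layoff).
Labor force = 158.87 + 10.36 = 169.23 million.
Not in labor force = 14.17 + 104.05 + 31.28 + 12.00 = 161.50 million (those not working and not actively searching are outside the labor force).
Civilian working-age population = 169.23 + 161.50 = 330.73 million.
Unemployment rate = 10.36 / 169.23 = 6.12%.
Labor force participation rate = 169.23 / 330.73 = 51.17%.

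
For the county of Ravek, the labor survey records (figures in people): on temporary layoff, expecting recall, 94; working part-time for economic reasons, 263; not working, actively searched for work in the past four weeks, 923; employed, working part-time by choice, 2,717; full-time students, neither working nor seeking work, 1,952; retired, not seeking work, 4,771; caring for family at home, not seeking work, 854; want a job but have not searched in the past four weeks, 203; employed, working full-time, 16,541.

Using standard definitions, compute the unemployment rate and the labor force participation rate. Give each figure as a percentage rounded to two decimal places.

Unemployment rate ≈ 4.95%; labor force participation rate ≈ 72.53%.

Employed = 263 + 2,717 + 16,541 = 19,521 (anyone who worked, including part-time for economic reasons, counts as employed).
Unemployed = 94 + 923 = 1,017 (jobless and actively searching, or on temporary layoff).
Labor force = 19,521 + 1,017 = 20,538.
Not in labor force = 1,952 + 4,771 + 854 + 203 = 7,780 (those not working and not actively searching are outside the labor force — including those who want a job but have given up searching).
Civilian working-age population = 20,538 + 7,780 = 28,318.
Unemployment rate = 1,017 / 20,538 = 4.95%.
Labor force participation rate = 20,538 / 28,318 = 72.53%.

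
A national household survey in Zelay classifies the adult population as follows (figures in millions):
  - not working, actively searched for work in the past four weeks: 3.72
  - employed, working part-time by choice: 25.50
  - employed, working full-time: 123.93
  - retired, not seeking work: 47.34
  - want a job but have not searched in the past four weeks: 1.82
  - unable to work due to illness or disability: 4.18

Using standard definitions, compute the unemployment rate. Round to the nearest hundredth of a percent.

Unemployment rate ≈ 2.43%.

Employed = 25.50 + 123.93 = 149.43 million.
Unemployed = 3.72 million.
Labor force = 149.43 + 3.72 = 153.15 million.
Unemployment rate = 3.72 / 153.15 = 2.43%.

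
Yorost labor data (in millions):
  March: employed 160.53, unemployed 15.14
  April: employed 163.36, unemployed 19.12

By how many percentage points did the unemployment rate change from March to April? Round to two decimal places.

The unemployment rate changed by +1.86 percentage points.

March: labor force = 160.53 + 15.14 = 175.67; u = 15.14/175.67 = 8.62%.
April: labor force = 163.36 + 19.12 = 182.48; u = 19.12/182.48 = 10.48%.
Change = 10.48% − 8.62% = +1.86 pp.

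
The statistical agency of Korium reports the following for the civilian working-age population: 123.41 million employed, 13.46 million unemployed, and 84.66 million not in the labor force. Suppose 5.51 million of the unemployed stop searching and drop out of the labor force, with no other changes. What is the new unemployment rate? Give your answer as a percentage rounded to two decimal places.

New unemployment rate ≈ 6.05%.

Initially, labor force = 123.41 + 13.46 = 136.87 million, so u = 13.46/136.87 = 9.83%.
After the change, unemployed and labor force both fall by 5.51 → E = 123.41, U = 7.95, labor force = 131.36 million.
New unemployment rate = 7.95 / 131.36 = 6.05%.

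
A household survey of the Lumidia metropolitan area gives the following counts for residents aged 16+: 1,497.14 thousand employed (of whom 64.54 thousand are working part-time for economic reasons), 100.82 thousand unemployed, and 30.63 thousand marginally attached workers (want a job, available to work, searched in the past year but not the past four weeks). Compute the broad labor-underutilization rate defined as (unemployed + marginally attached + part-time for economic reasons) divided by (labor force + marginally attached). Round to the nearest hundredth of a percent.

Broad underutilization rate ≈ 12.03%.

Labor force = 1,497.14 + 100.82 = 1,597.96 thousand.
Numerator = 100.82 + 30.63 + 64.54 = 195.99 thousand.
Denominator = 1,597.96 + 30.63 = 1,628.59 thousand.
Broad rate = 195.99 / 1,628.59 = 12.03%.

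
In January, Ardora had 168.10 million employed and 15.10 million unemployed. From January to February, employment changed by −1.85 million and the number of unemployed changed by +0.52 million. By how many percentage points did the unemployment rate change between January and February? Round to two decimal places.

January: labor force = 168.10 + 15.10 = 183.20; u = 15.10/183.20 = 8.24%.
February: labor force = 166.25 + 15.62 = 181.87; u = 15.62/181.87 = 8.59%.
Change = 8.59% − 8.24% = +0.35 pp.

The unemployment rate changed by +0.35 percentage points.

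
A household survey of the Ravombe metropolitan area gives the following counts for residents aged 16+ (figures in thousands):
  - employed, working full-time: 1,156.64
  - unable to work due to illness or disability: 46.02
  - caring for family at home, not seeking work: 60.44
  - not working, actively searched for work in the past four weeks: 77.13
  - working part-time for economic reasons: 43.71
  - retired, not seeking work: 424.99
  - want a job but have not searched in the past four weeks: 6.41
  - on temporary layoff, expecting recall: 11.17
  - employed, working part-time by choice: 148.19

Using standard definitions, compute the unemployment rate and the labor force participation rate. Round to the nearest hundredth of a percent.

Unemployment rate ≈ 6.15%; labor force participation rate ≈ 72.76%.

Employed = 1,156.64 + 43.71 + 148.19 = 1,348.54 thousand (anyone who worked, including part-time for economic reasons, counts as employed).
Unemployed = 77.13 + 11.17 = 88.30 thousand (jobless and actively searching, or on temporary layoff).
Labor force = 1,348.54 + 88.30 = 1,436.84 thousand.
Not in labor force = 46.02 + 60.44 + 424.99 + 6.41 = 537.86 thousand (those not working and not actively searching are outside the labor force — including those who want a job but have given up searching).
Civilian working-age population = 1,436.84 + 537.86 = 1,974.70 thousand.
Unemployment rate = 88.30 / 1,436.84 = 6.15%.
Labor force participation rate = 1,436.84 / 1,974.70 = 72.76%.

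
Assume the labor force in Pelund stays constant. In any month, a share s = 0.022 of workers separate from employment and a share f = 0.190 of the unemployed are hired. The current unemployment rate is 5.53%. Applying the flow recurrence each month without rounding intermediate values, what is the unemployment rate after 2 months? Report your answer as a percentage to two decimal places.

Unemployment rate after two months ≈ 7.37%.

With a fixed labor force, u_{t+1} = u_t + s·(1−u_t) − f·u_t = u_t·(1−s−f) + s.
Here 1−s−f = 0.788 and s = 0.022.
u_1 = 0.055300 × 0.788 + 0.022 = 0.065576.
u_2 = 0.065576 × 0.788 + 0.022 = 0.073674.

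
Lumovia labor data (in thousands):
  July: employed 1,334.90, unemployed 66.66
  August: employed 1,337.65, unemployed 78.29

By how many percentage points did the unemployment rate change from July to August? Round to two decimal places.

The unemployment rate changed by +0.77 percentage points.

July: labor force = 1,334.90 + 66.66 = 1,401.56; u = 66.66/1,401.56 = 4.76%.
August: labor force = 1,337.65 + 78.29 = 1,415.94; u = 78.29/1,415.94 = 5.53%.
Change = 5.53% − 4.76% = +0.77 pp.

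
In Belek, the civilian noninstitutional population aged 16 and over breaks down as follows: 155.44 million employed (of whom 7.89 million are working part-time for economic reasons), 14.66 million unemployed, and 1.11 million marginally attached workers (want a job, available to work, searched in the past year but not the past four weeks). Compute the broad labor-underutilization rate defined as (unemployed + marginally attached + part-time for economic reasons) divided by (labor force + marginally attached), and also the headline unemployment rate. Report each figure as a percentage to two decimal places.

Broad underutilization rate ≈ 13.82%; headline unemployment rate ≈ 8.62%.

Labor force = 155.44 + 14.66 = 170.10 million.
Numerator = 14.66 + 1.11 + 7.89 = 23.66 million.
Denominator = 170.10 + 1.11 = 171.21 million.
Broad rate = 23.66 / 171.21 = 13.82%.
Headline unemployment rate = 14.66 / 170.10 = 8.62%.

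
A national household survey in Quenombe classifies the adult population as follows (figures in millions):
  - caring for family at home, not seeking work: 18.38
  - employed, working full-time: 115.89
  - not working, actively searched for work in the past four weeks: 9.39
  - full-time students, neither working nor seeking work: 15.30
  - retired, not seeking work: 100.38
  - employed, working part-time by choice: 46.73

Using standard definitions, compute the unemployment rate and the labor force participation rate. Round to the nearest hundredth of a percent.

Unemployment rate ≈ 5.46%; labor force participation rate ≈ 56.20%.

Employed = 115.89 + 46.73 = 162.62 million.
Unemployed = 9.39 million.
Labor force = 162.62 + 9.39 = 172.01 million.
Not in labor force = 18.38 + 15.30 + 100.38 = 134.06 million (those not working and not actively searching are outside the labor force).
Civilian working-age population = 172.01 + 134.06 = 306.07 million.
Unemployment rate = 9.39 / 172.01 = 5.46%.
Labor force participation rate = 172.01 / 306.07 = 56.20%.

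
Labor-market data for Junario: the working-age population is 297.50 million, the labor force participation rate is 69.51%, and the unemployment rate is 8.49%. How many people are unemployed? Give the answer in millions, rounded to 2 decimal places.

About 17.56 million are unemployed.

Labor force = 0.6951 × 297.50 = 206.79 million.
Unemployed = 0.0849 × 206.79 ≈ 17.56 million.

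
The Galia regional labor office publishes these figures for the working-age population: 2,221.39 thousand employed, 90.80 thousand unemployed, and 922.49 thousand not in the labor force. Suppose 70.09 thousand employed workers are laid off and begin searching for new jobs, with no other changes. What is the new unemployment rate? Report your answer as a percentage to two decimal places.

New unemployment rate ≈ 6.96%.

Initially, labor force = 2,221.39 + 90.80 = 2,312.19 thousand, so u = 90.80/2,312.19 = 3.93%.
After the change, employed falls and unemployed rises by 70.09; labor force unchanged → E = 2,151.30, U = 160.89, labor force = 2,312.19 thousand.
New unemployment rate = 160.89 / 2,312.19 = 6.96%.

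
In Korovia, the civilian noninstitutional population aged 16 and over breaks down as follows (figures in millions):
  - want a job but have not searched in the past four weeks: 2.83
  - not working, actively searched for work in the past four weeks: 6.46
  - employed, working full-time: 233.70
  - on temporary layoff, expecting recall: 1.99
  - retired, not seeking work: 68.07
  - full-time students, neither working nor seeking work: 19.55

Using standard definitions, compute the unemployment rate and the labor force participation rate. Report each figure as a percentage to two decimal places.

Employed = 233.70 million.
Unemployed = 6.46 + 1.99 = 8.45 million (jobless and actively searching, or on temporary layoff).
Labor force = 233.70 + 8.45 = 242.15 million.
Not in labor force = 2.83 + 68.07 + 19.55 = 90.45 million (those not working and not actively searching are outside the labor force — including those who want a job but have given up searching).
Civilian working-age population = 242.15 + 90.45 = 332.60 million.
Unemployment rate = 8.45 / 242.15 = 3.49%.
Labor force participation rate = 242.15 / 332.60 = 72.81%.

Unemployment rate ≈ 3.49%; labor force participation rate ≈ 72.81%.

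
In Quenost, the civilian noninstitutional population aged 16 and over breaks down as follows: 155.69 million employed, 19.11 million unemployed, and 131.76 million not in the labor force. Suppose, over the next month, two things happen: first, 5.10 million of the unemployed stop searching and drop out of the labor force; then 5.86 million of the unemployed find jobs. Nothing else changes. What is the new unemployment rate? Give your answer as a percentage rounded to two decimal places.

Initially, labor force = 155.69 + 19.11 = 174.80 million, so u = 19.11/174.80 = 10.93%.
After the first change, unemployed and labor force both fall by 5.10 → E = 155.69, U = 14.01, labor force = 169.70 million.
After the second change, unemployed falls and employed rises by 5.86; labor force unchanged → E = 161.55, U = 8.15, labor force = 169.70 million.
New unemployment rate = 8.15 / 169.70 = 4.80%.

New unemployment rate ≈ 4.80%.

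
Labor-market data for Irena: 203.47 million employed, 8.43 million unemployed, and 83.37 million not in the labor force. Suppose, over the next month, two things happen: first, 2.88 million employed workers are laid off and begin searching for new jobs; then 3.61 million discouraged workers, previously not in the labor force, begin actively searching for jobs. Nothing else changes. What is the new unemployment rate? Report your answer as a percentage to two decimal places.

Initially, labor force = 203.47 + 8.43 = 211.90 million, so u = 8.43/211.90 = 3.98%.
After the first change, employed falls and unemployed rises by 2.88; labor force unchanged → E = 200.59, U = 11.31, labor force = 211.90 million.
After the second change, unemployed and labor force both rise by 3.61 → E = 200.59, U = 14.92, labor force = 215.51 million.
New unemployment rate = 14.92 / 215.51 = 6.92%.

New unemployment rate ≈ 6.92%.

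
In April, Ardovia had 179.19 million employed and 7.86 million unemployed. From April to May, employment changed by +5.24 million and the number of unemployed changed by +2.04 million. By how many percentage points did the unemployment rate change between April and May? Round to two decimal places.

The unemployment rate changed by +0.89 percentage points.

April: labor force = 179.19 + 7.86 = 187.05; u = 7.86/187.05 = 4.20%.
May: labor force = 184.43 + 9.90 = 194.33; u = 9.90/194.33 = 5.09%.
Change = 5.09% − 4.20% = +0.89 pp.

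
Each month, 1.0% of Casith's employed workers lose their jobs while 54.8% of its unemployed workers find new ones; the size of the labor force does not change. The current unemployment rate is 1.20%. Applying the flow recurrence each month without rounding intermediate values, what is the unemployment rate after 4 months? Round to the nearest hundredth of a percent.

Unemployment rate after four months ≈ 1.77%.

With a fixed labor force, u_{t+1} = u_t + s·(1−u_t) − f·u_t = u_t·(1−s−f) + s.
Here 1−s−f = 0.442 and s = 0.010.
u_1 = 0.012000 × 0.442 + 0.010 = 0.015304.
u_2 = 0.015304 × 0.442 + 0.010 = 0.016764.
u_3 = 0.016764 × 0.442 + 0.010 = 0.017410.
u_4 = 0.017410 × 0.442 + 0.010 = 0.017695.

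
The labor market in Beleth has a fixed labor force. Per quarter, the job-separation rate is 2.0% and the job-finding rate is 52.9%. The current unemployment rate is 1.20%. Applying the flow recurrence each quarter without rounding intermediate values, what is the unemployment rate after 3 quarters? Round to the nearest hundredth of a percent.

Unemployment rate after three quarters ≈ 3.42%.

With a fixed labor force, u_{t+1} = u_t + s·(1−u_t) − f·u_t = u_t·(1−s−f) + s.
Here 1−s−f = 0.451 and s = 0.020.
u_1 = 0.012000 × 0.451 + 0.020 = 0.025412.
u_2 = 0.025412 × 0.451 + 0.020 = 0.031461.
u_3 = 0.031461 × 0.451 + 0.020 = 0.034189.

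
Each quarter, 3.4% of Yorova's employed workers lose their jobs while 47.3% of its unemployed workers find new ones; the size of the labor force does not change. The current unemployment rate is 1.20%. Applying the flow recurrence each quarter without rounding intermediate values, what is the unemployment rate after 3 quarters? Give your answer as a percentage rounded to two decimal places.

With a fixed labor force, u_{t+1} = u_t + s·(1−u_t) − f·u_t = u_t·(1−s−f) + s.
Here 1−s−f = 0.493 and s = 0.034.
u_1 = 0.012000 × 0.493 + 0.034 = 0.039916.
u_2 = 0.039916 × 0.493 + 0.034 = 0.053679.
u_3 = 0.053679 × 0.493 + 0.034 = 0.060464.

Unemployment rate after three quarters ≈ 6.05%.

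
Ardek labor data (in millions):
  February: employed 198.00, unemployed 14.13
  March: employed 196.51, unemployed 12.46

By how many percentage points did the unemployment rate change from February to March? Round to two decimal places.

The unemployment rate changed by −0.70 percentage points.

February: labor force = 198.00 + 14.13 = 212.13; u = 14.13/212.13 = 6.66%.
March: labor force = 196.51 + 12.46 = 208.97; u = 12.46/208.97 = 5.96%.
Change = 5.96% − 6.66% = −0.70 pp.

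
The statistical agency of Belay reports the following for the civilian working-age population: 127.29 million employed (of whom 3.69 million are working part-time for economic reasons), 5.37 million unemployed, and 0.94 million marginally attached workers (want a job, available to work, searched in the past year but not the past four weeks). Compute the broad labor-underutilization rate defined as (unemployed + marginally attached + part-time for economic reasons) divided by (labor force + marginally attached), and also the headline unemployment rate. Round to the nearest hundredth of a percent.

Broad underutilization rate ≈ 7.49%; headline unemployment rate ≈ 4.05%.

Labor force = 127.29 + 5.37 = 132.66 million.
Numerator = 5.37 + 0.94 + 3.69 = 10.00 million.
Denominator = 132.66 + 0.94 = 133.60 million.
Broad rate = 10.00 / 133.60 = 7.49%.
Headline unemployment rate = 5.37 / 132.66 = 4.05%.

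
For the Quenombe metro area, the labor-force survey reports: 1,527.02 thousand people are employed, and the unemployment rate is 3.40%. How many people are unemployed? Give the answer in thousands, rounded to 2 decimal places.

About 53.75 thousand are unemployed.

Let U be the number unemployed. The labor force is E + U, and U/(E+U) = 0.0340.
So U = 0.0340 × 1,527.02 / (1 − 0.0340) = 51.9187 / 0.9660 ≈ 53.75 thousand.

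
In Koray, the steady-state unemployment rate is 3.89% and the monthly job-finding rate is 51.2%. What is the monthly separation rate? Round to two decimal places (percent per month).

Separation rate ≈ 2.07% per month.

From u* = s/(s+f): s = u·f/(1−u).
s = 0.0389 × 51.2 / (1 − 0.0389) = 1.9917 / 0.9611 ≈ 2.07% per month.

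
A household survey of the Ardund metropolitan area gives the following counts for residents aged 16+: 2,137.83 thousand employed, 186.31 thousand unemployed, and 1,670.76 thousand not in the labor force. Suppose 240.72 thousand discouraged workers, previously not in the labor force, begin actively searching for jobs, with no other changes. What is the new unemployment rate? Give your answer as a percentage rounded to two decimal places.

New unemployment rate ≈ 16.65%.

Initially, labor force = 2,137.83 + 186.31 = 2,324.14 thousand, so u = 186.31/2,324.14 = 8.02%.
After the change, unemployed and labor force both rise by 240.72 → E = 2,137.83, U = 427.03, labor force = 2,564.86 thousand.
New unemployment rate = 427.03 / 2,564.86 = 16.65%.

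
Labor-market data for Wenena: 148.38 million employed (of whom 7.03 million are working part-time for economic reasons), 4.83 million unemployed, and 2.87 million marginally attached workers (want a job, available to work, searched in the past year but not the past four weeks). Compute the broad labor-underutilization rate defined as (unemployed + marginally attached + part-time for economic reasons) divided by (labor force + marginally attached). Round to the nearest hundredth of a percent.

Labor force = 148.38 + 4.83 = 153.21 million.
Numerator = 4.83 + 2.87 + 7.03 = 14.73 million.
Denominator = 153.21 + 2.87 = 156.08 million.
Broad rate = 14.73 / 156.08 = 9.44%.

Broad underutilization rate ≈ 9.44%.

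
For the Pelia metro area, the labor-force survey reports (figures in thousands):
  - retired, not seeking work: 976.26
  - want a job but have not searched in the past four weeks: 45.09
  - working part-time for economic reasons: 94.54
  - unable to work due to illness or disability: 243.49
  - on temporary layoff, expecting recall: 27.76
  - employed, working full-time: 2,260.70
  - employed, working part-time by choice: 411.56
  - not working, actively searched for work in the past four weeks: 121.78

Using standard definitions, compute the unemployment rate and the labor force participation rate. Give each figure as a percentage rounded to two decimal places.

Unemployment rate ≈ 5.13%; labor force participation rate ≈ 69.75%.

Employed = 94.54 + 2,260.70 + 411.56 = 2,766.80 thousand (anyone who worked, including part-time for economic reasons, counts as employed).
Unemployed = 27.76 + 121.78 = 149.54 thousand (jobless and actively searching, or on temporary layoff).
Labor force = 2,766.80 + 149.54 = 2,916.34 thousand.
Not in labor force = 976.26 + 45.09 + 243.49 = 1,264.84 thousand (those not working and not actively searching are outside the labor force — including those who want a job but have given up searching).
Civilian working-age population = 2,916.34 + 1,264.84 = 4,181.18 thousand.
Unemployment rate = 149.54 / 2,916.34 = 5.13%.
Labor force participation rate = 2,916.34 / 4,181.18 = 69.75%.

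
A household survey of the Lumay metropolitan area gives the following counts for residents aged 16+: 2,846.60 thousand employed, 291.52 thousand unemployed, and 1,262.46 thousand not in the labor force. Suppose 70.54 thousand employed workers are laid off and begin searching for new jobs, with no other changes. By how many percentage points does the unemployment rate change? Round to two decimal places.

The unemployment rate changes by +2.25 percentage points.

Initially, labor force = 2,846.60 + 291.52 = 3,138.12 thousand, so u = 291.52/3,138.12 = 9.29%.
After the change, employed falls and unemployed rises by 70.54; labor force unchanged → E = 2,776.06, U = 362.06, labor force = 3,138.12 thousand.
New unemployment rate = 362.06 / 3,138.12 = 11.54%.
Change = 11.54% − 9.29% = +2.25 percentage points.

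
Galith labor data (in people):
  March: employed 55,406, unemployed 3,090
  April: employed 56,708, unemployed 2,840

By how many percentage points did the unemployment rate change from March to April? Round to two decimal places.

March: labor force = 55,406 + 3,090 = 58,496; u = 3,090/58,496 = 5.28%.
April: labor force = 56,708 + 2,840 = 59,548; u = 2,840/59,548 = 4.77%.
Change = 4.77% − 5.28% = −0.51 pp.

The unemployment rate changed by −0.51 percentage points.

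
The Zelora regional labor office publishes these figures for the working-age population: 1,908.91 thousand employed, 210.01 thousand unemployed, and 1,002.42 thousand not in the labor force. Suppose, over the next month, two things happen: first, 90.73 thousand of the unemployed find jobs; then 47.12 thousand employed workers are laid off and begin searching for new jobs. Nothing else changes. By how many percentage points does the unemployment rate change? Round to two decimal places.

Initially, labor force = 1,908.91 + 210.01 = 2,118.92 thousand, so u = 210.01/2,118.92 = 9.91%.
After the first change, unemployed falls and employed rises by 90.73; labor force unchanged → E = 1,999.64, U = 119.28, labor force = 2,118.92 thousand.
After the second change, employed falls and unemployed rises by 47.12; labor force unchanged → E = 1,952.52, U = 166.40, labor force = 2,118.92 thousand.
New unemployment rate = 166.40 / 2,118.92 = 7.85%.
Change = 7.85% − 9.91% = −2.06 percentage points.

The unemployment rate changes by −2.06 percentage points.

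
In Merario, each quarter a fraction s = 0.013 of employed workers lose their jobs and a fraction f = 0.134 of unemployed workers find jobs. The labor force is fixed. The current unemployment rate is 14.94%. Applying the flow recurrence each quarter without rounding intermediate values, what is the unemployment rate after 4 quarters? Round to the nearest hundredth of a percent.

With a fixed labor force, u_{t+1} = u_t + s·(1−u_t) − f·u_t = u_t·(1−s−f) + s.
Here 1−s−f = 0.853 and s = 0.013.
u_1 = 0.149400 × 0.853 + 0.013 = 0.140438.
u_2 = 0.140438 × 0.853 + 0.013 = 0.132794.
u_3 = 0.132794 × 0.853 + 0.013 = 0.126273.
u_4 = 0.126273 × 0.853 + 0.013 = 0.120711.

Unemployment rate after four quarters ≈ 12.07%.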